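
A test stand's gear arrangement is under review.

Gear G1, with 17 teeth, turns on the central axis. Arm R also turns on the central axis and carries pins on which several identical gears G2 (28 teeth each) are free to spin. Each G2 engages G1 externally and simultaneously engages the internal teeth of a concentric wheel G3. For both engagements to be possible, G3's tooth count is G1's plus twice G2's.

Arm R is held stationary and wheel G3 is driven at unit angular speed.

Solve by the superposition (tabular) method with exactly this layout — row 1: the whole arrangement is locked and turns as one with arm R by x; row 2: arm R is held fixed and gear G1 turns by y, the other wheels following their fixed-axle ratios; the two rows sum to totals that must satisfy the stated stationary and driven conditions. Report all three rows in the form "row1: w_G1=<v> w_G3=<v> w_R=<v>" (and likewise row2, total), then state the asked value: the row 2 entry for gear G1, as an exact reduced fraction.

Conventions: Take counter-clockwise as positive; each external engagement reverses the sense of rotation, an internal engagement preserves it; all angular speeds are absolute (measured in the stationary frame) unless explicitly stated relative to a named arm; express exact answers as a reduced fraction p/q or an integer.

planetary set (17T centre, 28T on arm, 73T internal) — Willis relation
row 1 (train locked, turned with arm): all members turn x
row 2 — arm fixed, fixed-axis ratios: sun y, ring −(17/73)·y, arm 0
boundary: total ω_arm = x = 0 and total ω_ring = x − (17/73)·y = 1  ⇒  y = -73/17, x = 0
row 2 ring = −(17/73)·(-73/17) = 1
totals (row 1 + row 2): sun 0 + (-73/17) = -73/17, ring 0 + 1 = 1, arm 0 + 0 = 0
asked cell (row2, sun) = -73/17

row1: w_G1=0 w_G3=0 w_R=0
row2: w_G1=-73/17 w_G3=1 w_R=0
total: w_G1=-73/17 w_G3=1 w_R=0
asked value: -73/17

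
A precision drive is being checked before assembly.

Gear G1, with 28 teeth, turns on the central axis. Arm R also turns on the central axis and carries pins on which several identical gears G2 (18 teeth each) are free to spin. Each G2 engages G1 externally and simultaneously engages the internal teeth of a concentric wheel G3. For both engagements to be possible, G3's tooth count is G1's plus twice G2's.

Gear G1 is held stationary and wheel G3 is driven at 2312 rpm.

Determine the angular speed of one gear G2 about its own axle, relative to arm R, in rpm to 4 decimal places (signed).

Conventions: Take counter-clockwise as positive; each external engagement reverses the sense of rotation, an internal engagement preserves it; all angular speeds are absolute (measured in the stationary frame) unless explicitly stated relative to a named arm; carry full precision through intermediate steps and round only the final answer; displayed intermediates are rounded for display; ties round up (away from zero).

+2501.8744 rpm

planetary set (28T centre, 18T on arm, 64T internal) — Willis relation
normalise by the input: solve with ω_ring = 1, then scale by 2312 rpm
ring teeth: 28 + 2·18 = 64
28(ω_sun−ω_arm) = −64(ω_ring−ω_arm),  ω_sun = 0, ω_ring = 1
28(0−ω_arm) = −64(1−ω_arm)  ⇒  92·ω_arm = 64  ⇒  ω_arm = 16/23
sun–planet mesh: 28·(0−16/23) = −18·(ω_p−ω_arm)  ⇒  ω_p−ω_arm = 224/207
scale: ω_p−ω_arm = 224/207 × 2312 rpm = +2501.8744 rpm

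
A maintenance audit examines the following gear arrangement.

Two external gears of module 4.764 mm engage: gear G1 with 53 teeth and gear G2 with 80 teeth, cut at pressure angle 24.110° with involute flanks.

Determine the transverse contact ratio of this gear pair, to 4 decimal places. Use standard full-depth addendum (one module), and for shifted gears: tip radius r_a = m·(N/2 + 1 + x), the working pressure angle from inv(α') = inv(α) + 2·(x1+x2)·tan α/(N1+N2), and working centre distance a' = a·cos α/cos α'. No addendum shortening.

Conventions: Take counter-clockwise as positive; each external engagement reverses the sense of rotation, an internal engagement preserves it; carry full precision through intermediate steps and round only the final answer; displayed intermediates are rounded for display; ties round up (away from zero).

class = single-mesh tooth geometry [involute pair 53T × 80T, m = 4.764]
base radii: r_b1 = 115.232665, r_b2 = 173.936098
tip radii: r_a1 = 131.010000, r_a2 = 195.324000
no profile shift: α' = α, a' = a
action lengths: √(r_a1²−r_b1²) = 62.330194, √(r_a2²−r_b2²) = 88.868999
base pitch p_b = π·m·cos α = 13.660909
CR = (62.330194 + 88.868999 − 316.806000·sin 24.11000°)/13.660909 = 1.594856
contact ratio ≈ 1.5949

1.5949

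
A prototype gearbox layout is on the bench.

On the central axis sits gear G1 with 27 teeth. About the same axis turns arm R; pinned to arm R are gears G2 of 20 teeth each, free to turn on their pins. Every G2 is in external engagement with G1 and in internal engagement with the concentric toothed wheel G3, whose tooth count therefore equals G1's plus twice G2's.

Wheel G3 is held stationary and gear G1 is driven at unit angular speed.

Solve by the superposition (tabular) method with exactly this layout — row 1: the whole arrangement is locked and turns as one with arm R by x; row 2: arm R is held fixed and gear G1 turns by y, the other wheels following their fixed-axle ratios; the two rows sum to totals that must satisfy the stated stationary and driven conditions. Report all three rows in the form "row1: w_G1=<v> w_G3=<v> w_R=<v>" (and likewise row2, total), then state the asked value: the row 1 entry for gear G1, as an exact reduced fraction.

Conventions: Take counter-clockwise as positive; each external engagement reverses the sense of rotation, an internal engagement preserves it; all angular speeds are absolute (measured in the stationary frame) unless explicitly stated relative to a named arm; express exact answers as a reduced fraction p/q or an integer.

row1: w_G1=27/94 w_G3=27/94 w_R=27/94
row2: w_G1=67/94 w_G3=-27/94 w_R=0
total: w_G1=1 w_G3=0 w_R=27/94
asked value: 27/94

recognized (axles ride arm R): planetary set, 27/20/67 teeth
row 1 (train locked, turned with arm): all members turn x
row 2 — arm fixed, fixed-axis ratios: sun y, ring −(27/67)·y, arm 0
boundary: total ω_ring = x − (27/67)·y = 0 and total ω_sun = x + y = 1  ⇒  y = 67/94, x = 27/94
row 2 ring = −(27/67)·67/94 = -27/94
totals (row 1 + row 2): sun 27/94 + 67/94 = 1, ring 27/94 + (-27/94) = 0, arm 27/94 + 0 = 27/94
asked cell (row1, sun) = 27/94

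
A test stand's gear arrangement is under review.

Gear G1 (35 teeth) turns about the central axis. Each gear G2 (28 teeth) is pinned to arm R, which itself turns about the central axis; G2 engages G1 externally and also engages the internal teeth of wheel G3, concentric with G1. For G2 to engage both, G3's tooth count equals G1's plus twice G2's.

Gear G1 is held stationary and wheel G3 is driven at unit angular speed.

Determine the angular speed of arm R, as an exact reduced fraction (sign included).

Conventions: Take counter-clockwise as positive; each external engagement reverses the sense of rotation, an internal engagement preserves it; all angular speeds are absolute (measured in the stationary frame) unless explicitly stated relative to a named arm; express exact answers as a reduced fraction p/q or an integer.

13/18

topology: planetary set — G1 35T / G2 28T / G3 91T, arm = carrier (Willis)
ring teeth: 35 + 2·28 = 91
35(ω_sun−ω_arm) = −91(ω_ring−ω_arm),  ω_sun = 0, ω_ring = 1
35(0−ω_arm) = −91(1−ω_arm)  ⇒  126·ω_arm = 91  ⇒  ω_arm = 13/18
exact speed ratio = 13/18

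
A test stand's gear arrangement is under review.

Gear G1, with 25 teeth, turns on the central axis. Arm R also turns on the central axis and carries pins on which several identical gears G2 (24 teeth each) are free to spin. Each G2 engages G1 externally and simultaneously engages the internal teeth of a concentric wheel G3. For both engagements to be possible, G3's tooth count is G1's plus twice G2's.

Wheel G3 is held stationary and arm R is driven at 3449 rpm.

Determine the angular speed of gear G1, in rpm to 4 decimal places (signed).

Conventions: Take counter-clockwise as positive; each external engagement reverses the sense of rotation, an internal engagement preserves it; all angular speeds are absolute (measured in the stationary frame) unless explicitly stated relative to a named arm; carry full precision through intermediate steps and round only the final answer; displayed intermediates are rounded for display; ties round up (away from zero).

class = planetary set [G3 = 25+2·24 = 73; Willis about the carrier]
normalise by the input: solve with ω_arm = 1, then scale by 3449 rpm
ring teeth: 25 + 2·24 = 73
25(ω_sun−ω_arm) = −73(ω_ring−ω_arm),  ω_ring = 0, ω_arm = 1
ω_sun = 1 − (73/25)(0−1) = 98/25
scale: ω_sun = 98/25 × 3449 rpm = +13520.0800 rpm

+13520.0800 rpm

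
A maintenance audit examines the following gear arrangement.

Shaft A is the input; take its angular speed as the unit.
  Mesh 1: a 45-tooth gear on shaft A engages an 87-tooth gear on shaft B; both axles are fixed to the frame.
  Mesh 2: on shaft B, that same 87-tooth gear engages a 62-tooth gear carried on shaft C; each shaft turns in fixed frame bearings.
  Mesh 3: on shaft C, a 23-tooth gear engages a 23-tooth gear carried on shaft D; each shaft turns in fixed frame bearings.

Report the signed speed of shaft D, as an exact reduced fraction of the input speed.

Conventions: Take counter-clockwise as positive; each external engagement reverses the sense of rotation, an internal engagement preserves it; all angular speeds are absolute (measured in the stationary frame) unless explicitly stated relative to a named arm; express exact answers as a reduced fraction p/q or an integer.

3-mesh fixed-axis compound train (all bearings frame-fixed)
mesh 1 [45T→87T]: |ω|/ω_in = 1×45/87 = 15/29, sense flips to −
mesh 2 [87T→62T]: |ω|/ω_in = (15/29)×87/62 = 45/62, sense flips to +
mesh 3 [23T→23T]: |ω|/ω_in = (45/62)×23/23 = 45/62, sense flips to −
signed output speed (× input speed) = -45/62

-45/62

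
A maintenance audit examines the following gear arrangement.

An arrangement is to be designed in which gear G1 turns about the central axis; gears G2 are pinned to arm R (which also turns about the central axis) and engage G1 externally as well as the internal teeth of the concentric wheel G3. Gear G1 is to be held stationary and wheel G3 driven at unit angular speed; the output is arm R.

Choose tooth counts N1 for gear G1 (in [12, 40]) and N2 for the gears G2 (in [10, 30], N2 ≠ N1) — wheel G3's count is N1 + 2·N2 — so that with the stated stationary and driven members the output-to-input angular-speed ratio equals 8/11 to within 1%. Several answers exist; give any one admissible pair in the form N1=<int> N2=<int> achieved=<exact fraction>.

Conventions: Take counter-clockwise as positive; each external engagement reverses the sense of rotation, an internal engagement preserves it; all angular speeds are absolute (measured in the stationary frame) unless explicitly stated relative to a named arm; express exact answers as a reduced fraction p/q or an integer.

N1=12 N2=10 achieved=8/11

class = planetary set [ratio 8/11 wanted; Willis about the carrier]
Willis with ω_sun = 0: ω_arm/ω_ring = N3/(N1+N3); set equal to 8/11  ⇒  N3/N1 = (8/11)/(1 − 8/11) = 8/3
N3 = N1 + 2·N2  ⇒  N2/N1 = (N3/N1 − 1)/2 = (8/3 − 1)/2 = 5/6
smallest multiple with N1 ≥ 12 and N2 ≥ 10: k = 2  ⇒  N1 = 2·6 = 12, N2 = 2·5 = 10 (N1 ≤ 40, N2 ≤ 30, N2 ≠ N1 ✓), N3 = 12 + 2·10 = 32
check: N3/(N1+N3) with N1 = 12, N3 = 32 gives 8/11; |achieved − target| = 0 ≤ 2/275 ✓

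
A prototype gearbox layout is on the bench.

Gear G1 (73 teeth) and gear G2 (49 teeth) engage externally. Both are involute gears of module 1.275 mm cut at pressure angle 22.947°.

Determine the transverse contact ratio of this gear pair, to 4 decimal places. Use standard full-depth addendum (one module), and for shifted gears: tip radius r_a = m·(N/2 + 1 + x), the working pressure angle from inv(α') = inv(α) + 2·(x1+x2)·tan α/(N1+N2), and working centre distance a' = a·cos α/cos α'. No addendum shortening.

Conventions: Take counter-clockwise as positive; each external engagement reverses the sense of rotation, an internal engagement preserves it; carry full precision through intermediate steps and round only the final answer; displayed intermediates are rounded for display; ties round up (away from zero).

recognized (one external pair, fixed centres): single-mesh tooth geometry, m = 1.275, N1 = 73, N2 = 49
base radii: r_b1 = 42.854797, r_b2 = 28.765548
tip radii: r_a1 = 47.812500, r_a2 = 32.512500
no profile shift: α' = α, a' = a
action lengths: √(r_a1²−r_b1²) = 21.201452, √(r_a2²−r_b2²) = 15.152752
base pitch p_b = π·m·cos α = 3.688557
CR = (21.201452 + 15.152752 − 77.775000·sin 22.94700°)/3.688557 = 1.635146
contact ratio ≈ 1.6351

1.6351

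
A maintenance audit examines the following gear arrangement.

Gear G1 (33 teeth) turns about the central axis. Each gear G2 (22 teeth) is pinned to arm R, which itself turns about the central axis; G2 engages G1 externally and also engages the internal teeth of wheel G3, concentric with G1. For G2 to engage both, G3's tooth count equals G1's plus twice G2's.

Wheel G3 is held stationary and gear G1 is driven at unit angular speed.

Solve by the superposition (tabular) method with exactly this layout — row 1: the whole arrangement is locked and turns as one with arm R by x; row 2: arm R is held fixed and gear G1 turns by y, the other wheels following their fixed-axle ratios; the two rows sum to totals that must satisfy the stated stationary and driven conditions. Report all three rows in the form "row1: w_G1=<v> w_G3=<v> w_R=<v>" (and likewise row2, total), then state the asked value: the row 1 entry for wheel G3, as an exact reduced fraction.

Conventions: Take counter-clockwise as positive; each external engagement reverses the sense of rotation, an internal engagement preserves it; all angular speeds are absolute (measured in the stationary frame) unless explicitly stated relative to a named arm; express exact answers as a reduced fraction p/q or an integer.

row1: w_G1=3/10 w_G3=3/10 w_R=3/10
row2: w_G1=7/10 w_G3=-3/10 w_R=0
total: w_G1=1 w_G3=0 w_R=3/10
asked value: 3/10

topology: planetary set — G1 33T / G2 22T / G3 77T, arm = carrier (Willis)
row 1 (train locked, turned with arm): all members turn x
row 2 — arm fixed, fixed-axis ratios: sun y, ring −(33/77)·y, arm 0
boundary: total ω_ring = x − (33/77)·y = 0 and total ω_sun = x + y = 1  ⇒  y = 7/10, x = 3/10
row 2 ring = −(33/77)·7/10 = -3/10
totals (row 1 + row 2): sun 3/10 + 7/10 = 1, ring 3/10 + (-3/10) = 0, arm 3/10 + 0 = 3/10
asked cell (row1, ring) = 3/10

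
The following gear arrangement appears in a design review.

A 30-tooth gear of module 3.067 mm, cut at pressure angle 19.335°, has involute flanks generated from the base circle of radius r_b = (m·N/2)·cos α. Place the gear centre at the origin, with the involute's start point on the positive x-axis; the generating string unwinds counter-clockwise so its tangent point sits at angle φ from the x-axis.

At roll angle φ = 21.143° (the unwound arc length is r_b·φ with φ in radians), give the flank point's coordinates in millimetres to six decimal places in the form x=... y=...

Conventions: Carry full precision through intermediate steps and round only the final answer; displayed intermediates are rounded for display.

x=46.266039 y=0.717262

recognized (one wheel, involute flank): single-mesh tooth geometry, m = 3.067, N = 30
pitch radius r_p = m·N/2 = 3.067·30/2 = 46.005000
base radius r_b = r_p·cos α = 46.005000·cos 19.335° = 43.410266
roll angle φ = 21.143° = 0.36901496 rad
x = r_b·(cos φ + φ·sin φ) = 46.266039
y = r_b·(sin φ − φ·cos φ) = 0.717262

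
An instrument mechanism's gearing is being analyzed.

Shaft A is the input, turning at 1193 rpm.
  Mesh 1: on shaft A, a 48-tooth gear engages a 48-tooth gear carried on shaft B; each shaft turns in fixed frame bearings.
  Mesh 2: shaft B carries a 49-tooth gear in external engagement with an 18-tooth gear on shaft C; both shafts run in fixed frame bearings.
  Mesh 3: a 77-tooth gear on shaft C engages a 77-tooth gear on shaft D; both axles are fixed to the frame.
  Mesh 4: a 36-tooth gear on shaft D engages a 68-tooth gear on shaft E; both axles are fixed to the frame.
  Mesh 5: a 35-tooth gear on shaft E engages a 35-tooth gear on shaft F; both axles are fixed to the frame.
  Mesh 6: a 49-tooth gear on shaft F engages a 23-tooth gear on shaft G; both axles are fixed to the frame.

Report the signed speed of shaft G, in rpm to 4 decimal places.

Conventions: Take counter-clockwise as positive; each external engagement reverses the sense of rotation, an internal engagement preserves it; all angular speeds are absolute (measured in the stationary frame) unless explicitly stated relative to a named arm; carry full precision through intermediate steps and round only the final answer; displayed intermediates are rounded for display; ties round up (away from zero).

class = fixed-axis compound train [6 meshes; 6 ratios multiply, 6 sense flips]
mesh 1 [48T→48T]: ω = 1193.0000×48/48 = 1193.0000 rpm, sense flips to −
mesh 2 [49T→18T]: ω = 1193.0000×49/18 = 3247.6111 rpm, sense flips to +
mesh 3 [77T→77T]: ω = 3247.6111×77/77 = 3247.6111 rpm, sense flips to −
mesh 4 [36T→68T]: ω = 3247.6111×36/68 = 1719.3235 rpm, sense flips to +
mesh 5 [35T→35T]: ω = 1719.3235×35/35 = 1719.3235 rpm, sense flips to −
mesh 6 [49T→23T]: ω = 1719.3235×49/23 = 3662.9066 rpm, sense flips to +
signed output speed = +3662.9066 rpm

+3662.9066 rpm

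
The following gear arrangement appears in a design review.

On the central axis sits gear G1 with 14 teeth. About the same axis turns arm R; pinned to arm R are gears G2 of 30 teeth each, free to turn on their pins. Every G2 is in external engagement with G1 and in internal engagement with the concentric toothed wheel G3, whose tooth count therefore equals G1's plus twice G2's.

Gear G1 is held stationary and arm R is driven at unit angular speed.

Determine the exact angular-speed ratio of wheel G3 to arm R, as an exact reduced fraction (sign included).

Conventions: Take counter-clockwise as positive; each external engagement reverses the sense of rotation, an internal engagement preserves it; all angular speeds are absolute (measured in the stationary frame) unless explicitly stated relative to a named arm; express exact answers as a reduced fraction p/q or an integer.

class = planetary set [G3 = 14+2·30 = 74; Willis about the carrier]
ring teeth: 14 + 2·30 = 74
14(ω_sun−ω_arm) = −74(ω_ring−ω_arm),  ω_sun = 0, ω_arm = 1
ω_ring = 1 − (14/74)(0−1) = 44/37
ω_out/ω_in = 44/37

44/37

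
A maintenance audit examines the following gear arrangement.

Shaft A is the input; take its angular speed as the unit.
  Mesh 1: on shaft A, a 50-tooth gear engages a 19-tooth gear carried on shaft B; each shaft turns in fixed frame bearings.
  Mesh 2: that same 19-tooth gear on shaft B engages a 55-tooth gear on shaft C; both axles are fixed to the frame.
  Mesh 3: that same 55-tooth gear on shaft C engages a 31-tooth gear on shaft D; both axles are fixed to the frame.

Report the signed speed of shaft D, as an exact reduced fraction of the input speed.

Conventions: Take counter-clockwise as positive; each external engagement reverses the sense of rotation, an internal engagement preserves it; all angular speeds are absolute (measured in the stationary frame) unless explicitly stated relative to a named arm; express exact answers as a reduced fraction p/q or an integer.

3-mesh fixed-axis compound train (all bearings frame-fixed)
mesh 1 [50T→19T]: |ω|/ω_in = 1×50/19 = 50/19, sense flips to −
mesh 2 [19T→55T]: |ω|/ω_in = (50/19)×19/55 = 10/11, sense flips to +
mesh 3 [55T→31T]: |ω|/ω_in = (10/11)×55/31 = 50/31, sense flips to −
signed output speed (× input speed) = -50/31

-50/31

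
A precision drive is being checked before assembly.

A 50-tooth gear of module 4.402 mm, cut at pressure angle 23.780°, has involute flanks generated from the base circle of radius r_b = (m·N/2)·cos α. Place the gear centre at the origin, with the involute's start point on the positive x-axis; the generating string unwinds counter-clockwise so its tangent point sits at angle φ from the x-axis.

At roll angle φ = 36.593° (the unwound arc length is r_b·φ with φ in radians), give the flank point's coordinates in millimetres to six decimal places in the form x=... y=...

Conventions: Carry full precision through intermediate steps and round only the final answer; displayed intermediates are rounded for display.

x=119.198351 y=8.393527

topology: single-mesh involute geometry — m = 4.402, N = 50
pitch radius r_p = m·N/2 = 4.402·50/2 = 110.050000
base radius r_b = r_p·cos α = 110.050000·cos 23.780° = 100.706807
roll angle φ = 36.593° = 0.63866833 rad
x = r_b·(cos φ + φ·sin φ) = 119.198351
y = r_b·(sin φ − φ·cos φ) = 8.393527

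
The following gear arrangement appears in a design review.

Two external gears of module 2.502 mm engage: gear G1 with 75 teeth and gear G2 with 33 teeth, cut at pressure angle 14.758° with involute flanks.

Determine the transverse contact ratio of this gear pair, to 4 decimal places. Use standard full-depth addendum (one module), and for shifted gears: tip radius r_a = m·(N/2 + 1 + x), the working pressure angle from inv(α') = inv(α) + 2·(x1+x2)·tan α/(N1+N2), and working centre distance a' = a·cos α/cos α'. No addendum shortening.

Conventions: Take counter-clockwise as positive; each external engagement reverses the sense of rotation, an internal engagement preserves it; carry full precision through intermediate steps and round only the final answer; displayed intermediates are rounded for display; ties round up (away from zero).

2.0951

topology: single-mesh involute geometry — m = 2.502, 75T/33T pair
base radii: r_b1 = 90.729749, r_b2 = 39.921090
tip radii: r_a1 = 96.327000, r_a2 = 43.785000
no profile shift: α' = α, a' = a
action lengths: √(r_a1²−r_b1²) = 32.357435, √(r_a2²−r_b2²) = 17.984239
base pitch p_b = π·m·cos α = 7.600958
CR = (32.357435 + 17.984239 − 135.108000·sin 14.75800°)/7.600958 = 2.095087
contact ratio ≈ 2.0951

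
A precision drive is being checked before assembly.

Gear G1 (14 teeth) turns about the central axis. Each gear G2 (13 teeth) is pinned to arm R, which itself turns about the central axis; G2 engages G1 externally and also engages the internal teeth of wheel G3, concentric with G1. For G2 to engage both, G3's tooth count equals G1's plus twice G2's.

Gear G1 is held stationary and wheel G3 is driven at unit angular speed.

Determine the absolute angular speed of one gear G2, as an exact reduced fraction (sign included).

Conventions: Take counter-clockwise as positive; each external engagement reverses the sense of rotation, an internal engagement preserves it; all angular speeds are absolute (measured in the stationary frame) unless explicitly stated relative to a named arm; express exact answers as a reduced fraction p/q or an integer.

20/13

planetary set (14T centre, 13T on arm, 40T internal) — Willis relation
ring teeth: 14 + 2·13 = 40
14(ω_sun−ω_arm) = −40(ω_ring−ω_arm),  ω_sun = 0, ω_ring = 1
14(0−ω_arm) = −40(1−ω_arm)  ⇒  54·ω_arm = 40  ⇒  ω_arm = 20/27
sun–planet mesh: 14·(0−20/27) = −13·(ω_p−ω_arm)  ⇒  ω_p−ω_arm = 280/351
ω_p = 20/27 + 280/351 = 20/13
exact speed ratio = 20/13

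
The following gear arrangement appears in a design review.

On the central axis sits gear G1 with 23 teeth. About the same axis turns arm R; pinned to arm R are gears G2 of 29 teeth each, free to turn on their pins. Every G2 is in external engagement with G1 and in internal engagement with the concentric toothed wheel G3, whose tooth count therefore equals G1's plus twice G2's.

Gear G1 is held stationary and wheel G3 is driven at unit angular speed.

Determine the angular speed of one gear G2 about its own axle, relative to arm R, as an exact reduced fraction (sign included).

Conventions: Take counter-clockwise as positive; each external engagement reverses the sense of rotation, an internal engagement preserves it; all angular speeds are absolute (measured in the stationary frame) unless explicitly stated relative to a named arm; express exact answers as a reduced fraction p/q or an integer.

1863/3016

planetary set (23T centre, 29T on arm, 81T internal) — Willis relation
ring teeth: 23 + 2·29 = 81
23(ω_sun−ω_arm) = −81(ω_ring−ω_arm),  ω_sun = 0, ω_ring = 1
23(0−ω_arm) = −81(1−ω_arm)  ⇒  104·ω_arm = 81  ⇒  ω_arm = 81/104
sun–planet mesh: 23·(0−81/104) = −29·(ω_p−ω_arm)  ⇒  ω_p−ω_arm = 1863/3016
exact speed ratio = 1863/3016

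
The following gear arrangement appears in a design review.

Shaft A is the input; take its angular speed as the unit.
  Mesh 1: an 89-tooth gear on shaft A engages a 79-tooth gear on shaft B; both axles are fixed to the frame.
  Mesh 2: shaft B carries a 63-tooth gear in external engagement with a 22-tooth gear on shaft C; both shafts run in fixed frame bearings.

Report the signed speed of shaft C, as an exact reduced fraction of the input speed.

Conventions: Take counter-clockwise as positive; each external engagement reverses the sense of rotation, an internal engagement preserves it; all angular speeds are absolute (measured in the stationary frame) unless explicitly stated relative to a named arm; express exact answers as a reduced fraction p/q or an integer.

5607/1738

2-mesh fixed-axis compound train (all bearings frame-fixed)
mesh 1 [89T→79T]: |ω|/ω_in = 1×89/79 = 89/79, sense flips to −
mesh 2 [63T→22T]: |ω|/ω_in = (89/79)×63/22 = 5607/1738, sense flips to +
signed output speed (× input speed) = 5607/1738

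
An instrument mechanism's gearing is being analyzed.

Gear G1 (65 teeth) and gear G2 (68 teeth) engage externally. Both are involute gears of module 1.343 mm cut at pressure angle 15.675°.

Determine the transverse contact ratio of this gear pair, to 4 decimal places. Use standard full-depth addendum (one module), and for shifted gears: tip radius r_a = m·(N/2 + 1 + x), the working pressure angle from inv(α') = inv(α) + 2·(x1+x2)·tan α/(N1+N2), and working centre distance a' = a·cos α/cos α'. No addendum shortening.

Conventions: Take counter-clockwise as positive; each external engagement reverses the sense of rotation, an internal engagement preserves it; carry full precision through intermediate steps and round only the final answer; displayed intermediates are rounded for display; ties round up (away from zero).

recognized (one external pair, fixed centres): single-mesh tooth geometry, m = 1.343, N1 = 65, N2 = 68
base radii: r_b1 = 42.024238, r_b2 = 43.963818
tip radii: r_a1 = 44.990500, r_a2 = 47.005000
no profile shift: α' = α, a' = a
action lengths: √(r_a1²−r_b1²) = 16.065757, √(r_a2²−r_b2²) = 16.632882
base pitch p_b = π·m·cos α = 4.062247
CR = (16.065757 + 16.632882 − 89.309500·sin 15.67500°)/4.062247 = 2.109415
contact ratio ≈ 2.1094

2.1094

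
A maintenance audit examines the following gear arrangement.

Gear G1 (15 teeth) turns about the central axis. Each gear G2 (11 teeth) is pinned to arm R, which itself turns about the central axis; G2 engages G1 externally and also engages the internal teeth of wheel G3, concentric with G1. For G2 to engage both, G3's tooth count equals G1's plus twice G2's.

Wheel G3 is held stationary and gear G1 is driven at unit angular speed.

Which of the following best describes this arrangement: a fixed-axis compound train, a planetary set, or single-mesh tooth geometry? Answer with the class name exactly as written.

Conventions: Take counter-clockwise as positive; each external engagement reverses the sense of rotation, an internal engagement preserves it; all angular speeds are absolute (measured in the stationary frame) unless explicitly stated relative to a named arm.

topology: planetary set — G1 15T / G2 11T / G3 37T, arm = carrier (Willis)
classification: planetary set

planetary set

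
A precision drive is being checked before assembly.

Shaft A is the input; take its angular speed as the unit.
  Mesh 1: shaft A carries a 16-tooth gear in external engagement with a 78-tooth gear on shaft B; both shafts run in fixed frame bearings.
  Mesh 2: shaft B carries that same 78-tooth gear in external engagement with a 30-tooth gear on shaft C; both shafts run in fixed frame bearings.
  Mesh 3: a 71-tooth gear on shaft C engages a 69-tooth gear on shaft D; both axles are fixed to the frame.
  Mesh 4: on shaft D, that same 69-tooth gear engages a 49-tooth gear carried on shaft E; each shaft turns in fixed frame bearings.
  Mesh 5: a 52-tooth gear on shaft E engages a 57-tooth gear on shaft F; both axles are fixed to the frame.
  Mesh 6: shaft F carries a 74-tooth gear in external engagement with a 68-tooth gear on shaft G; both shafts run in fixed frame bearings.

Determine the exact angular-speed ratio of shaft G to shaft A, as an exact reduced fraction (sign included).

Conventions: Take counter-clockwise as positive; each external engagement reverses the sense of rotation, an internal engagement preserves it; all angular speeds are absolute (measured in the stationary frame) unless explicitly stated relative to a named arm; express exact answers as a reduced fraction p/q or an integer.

546416/712215

class = fixed-axis compound train [6 meshes; 6 ratios multiply, 6 sense flips]
mesh 1 [16T→78T]: running ratio 8/39, sense −
mesh 2 [78T→30T]: running ratio 8/15, sense +
mesh 3 [71T→69T]: running ratio 568/1035, sense −
mesh 4 [69T→49T]: running ratio 568/735, sense +
mesh 5 [52T→57T]: running ratio 29536/41895, sense −
mesh 6 [74T→68T]: running ratio 546416/712215, sense +
ω_out/ω_in = 546416/712215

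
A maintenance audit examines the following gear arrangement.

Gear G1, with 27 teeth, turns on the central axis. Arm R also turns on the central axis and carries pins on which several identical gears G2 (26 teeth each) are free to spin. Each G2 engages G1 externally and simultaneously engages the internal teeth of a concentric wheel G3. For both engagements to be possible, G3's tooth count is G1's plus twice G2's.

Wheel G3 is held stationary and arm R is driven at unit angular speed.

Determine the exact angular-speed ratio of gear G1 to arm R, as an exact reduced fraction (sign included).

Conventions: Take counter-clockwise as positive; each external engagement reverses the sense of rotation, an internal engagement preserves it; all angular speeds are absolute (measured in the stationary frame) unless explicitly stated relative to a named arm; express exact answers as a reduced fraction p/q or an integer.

topology: planetary set — G1 27T / G2 26T / G3 79T, arm = carrier (Willis)
ring teeth: 27 + 2·26 = 79
27(ω_sun−ω_arm) = −79(ω_ring−ω_arm),  ω_ring = 0, ω_arm = 1
ω_sun = 1 − (79/27)(0−1) = 106/27
ω_out/ω_in = 106/27

106/27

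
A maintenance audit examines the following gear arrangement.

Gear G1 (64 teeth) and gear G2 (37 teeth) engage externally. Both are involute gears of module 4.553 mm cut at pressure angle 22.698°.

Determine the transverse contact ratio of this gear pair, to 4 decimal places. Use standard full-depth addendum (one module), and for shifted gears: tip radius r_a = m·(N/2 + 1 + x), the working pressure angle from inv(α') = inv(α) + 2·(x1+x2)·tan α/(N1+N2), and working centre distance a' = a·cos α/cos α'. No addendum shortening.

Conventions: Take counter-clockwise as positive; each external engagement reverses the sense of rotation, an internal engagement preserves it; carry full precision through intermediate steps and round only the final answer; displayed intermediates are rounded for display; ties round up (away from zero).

single-mesh involute tooth geometry (64T engaging 37T at module 4.553)
base radii: r_b1 = 134.412072, r_b2 = 77.706979
tip radii: r_a1 = 150.249000, r_a2 = 88.783500
no profile shift: α' = α, a' = a
action lengths: √(r_a1²−r_b1²) = 67.142810, √(r_a2²−r_b2²) = 42.943396
base pitch p_b = π·m·cos α = 13.195874
CR = (67.142810 + 42.943396 − 229.926500·sin 22.69800°)/13.195874 = 1.618959
contact ratio ≈ 1.6190

1.6190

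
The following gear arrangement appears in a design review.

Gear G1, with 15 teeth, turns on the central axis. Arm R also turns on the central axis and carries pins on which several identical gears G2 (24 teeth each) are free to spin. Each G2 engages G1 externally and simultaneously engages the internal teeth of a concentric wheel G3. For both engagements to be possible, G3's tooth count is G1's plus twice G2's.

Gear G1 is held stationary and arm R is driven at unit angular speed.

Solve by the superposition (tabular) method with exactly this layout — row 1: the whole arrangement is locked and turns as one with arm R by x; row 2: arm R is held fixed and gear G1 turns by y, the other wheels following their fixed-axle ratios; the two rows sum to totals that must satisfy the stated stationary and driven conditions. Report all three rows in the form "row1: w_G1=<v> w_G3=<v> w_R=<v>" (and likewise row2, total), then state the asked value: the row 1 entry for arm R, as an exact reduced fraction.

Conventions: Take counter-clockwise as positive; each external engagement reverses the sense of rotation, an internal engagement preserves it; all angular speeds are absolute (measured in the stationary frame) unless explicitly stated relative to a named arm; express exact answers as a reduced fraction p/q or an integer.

class = planetary set [G3 = 15+2·24 = 63; Willis about the carrier]
row 1 — lock + rotate with arm: ω_sun = ω_ring = ω_arm = x
row 2 (arm held, sun turns y): ω_ring = −(15/63)·y, ω_arm = 0
boundary: total ω_sun = x + y = 0 and total ω_arm = x = 1  ⇒  y = -1, x = 1
row 2 ring = −(15/63)·(-1) = 5/21
totals (row 1 + row 2): sun 1 + (-1) = 0, ring 1 + 5/21 = 26/21, arm 1 + 0 = 1
asked cell (row1, arm) = 1

row1: w_G1=1 w_G3=1 w_R=1
row2: w_G1=-1 w_G3=5/21 w_R=0
total: w_G1=0 w_G3=26/21 w_R=1
asked value: 1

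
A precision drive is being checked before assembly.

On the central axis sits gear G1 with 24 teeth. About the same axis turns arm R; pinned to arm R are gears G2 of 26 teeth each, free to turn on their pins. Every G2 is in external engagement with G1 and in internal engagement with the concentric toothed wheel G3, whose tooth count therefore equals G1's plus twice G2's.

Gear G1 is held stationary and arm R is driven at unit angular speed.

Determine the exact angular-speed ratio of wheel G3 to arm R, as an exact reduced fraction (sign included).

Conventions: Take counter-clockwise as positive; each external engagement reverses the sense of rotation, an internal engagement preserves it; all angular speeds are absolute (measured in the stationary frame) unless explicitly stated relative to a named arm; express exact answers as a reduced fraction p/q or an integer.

25/19

topology: planetary set — G1 24T / G2 26T / G3 76T, arm = carrier (Willis)
ring teeth: 24 + 2·26 = 76
24(ω_sun−ω_arm) = −76(ω_ring−ω_arm),  ω_sun = 0, ω_arm = 1
ω_ring = 1 − (24/76)(0−1) = 25/19
ω_out/ω_in = 25/19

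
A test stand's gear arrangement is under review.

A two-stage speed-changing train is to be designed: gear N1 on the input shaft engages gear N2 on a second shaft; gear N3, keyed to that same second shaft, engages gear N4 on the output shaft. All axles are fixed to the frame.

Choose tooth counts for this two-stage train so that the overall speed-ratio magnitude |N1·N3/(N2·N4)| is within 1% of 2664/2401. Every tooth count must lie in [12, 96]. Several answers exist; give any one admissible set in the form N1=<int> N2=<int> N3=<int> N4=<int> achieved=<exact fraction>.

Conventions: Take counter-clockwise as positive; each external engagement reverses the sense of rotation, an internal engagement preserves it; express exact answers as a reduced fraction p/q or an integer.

design class (target 2664/2401): fixed-axis compound train
target = 2664/2401 in lowest terms: an exact hit needs N1·N3 = k·2664 and N2·N4 = k·2401 for one integer k, every count in [12, 96]; additionally prefer no 1:1 stage (N1 ≠ N2, N3 ≠ N4)
k = 1: N1·N3 = 2664 = 36·74, N2·N4 = 2401 = 49·49
achieved = 36·74/(49·49) = 2664/2401; |achieved − target| = 0 ≤ 666/60025 ✓

N1=36 N2=49 N3=74 N4=49 achieved=2664/2401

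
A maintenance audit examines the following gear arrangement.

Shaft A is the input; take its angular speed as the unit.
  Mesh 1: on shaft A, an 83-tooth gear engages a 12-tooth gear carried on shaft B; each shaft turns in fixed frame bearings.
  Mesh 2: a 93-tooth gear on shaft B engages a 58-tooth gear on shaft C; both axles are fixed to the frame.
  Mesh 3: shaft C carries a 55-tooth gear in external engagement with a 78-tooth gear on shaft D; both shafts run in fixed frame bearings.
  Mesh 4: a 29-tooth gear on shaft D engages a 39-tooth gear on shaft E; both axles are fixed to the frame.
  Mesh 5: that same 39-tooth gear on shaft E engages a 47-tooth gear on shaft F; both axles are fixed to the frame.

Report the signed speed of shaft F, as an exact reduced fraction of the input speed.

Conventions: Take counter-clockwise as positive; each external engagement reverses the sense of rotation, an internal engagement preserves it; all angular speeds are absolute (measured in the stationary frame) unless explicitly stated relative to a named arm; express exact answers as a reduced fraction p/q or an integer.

5-mesh fixed-axis compound train (all bearings frame-fixed)
mesh 1 [83T→12T]: |ω|/ω_in = 1×83/12 = 83/12, sense flips to −
mesh 2 [93T→58T]: |ω|/ω_in = (83/12)×93/58 = 2573/232, sense flips to +
mesh 3 [55T→78T]: |ω|/ω_in = (2573/232)×55/78 = 141515/18096, sense flips to −
mesh 4 [29T→39T]: |ω|/ω_in = (141515/18096)×29/39 = 141515/24336, sense flips to +
mesh 5 [39T→47T]: |ω|/ω_in = (141515/24336)×39/47 = 141515/29328, sense flips to −
signed output speed (× input speed) = -141515/29328

-141515/29328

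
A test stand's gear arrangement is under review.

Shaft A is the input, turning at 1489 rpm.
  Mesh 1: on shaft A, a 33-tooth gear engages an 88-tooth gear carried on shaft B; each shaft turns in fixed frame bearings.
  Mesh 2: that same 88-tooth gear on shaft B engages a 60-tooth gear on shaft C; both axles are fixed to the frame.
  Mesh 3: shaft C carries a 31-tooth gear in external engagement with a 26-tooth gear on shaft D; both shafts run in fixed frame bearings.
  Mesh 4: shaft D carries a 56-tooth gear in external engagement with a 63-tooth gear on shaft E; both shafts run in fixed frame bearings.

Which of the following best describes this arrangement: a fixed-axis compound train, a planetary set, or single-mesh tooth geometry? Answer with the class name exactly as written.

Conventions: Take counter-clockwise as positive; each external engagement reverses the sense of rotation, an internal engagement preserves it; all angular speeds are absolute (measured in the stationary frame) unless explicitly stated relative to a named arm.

class = fixed-axis compound train [4 meshes; 4 ratios multiply, 4 sense flips]
classification: fixed-axis compound train

fixed-axis compound train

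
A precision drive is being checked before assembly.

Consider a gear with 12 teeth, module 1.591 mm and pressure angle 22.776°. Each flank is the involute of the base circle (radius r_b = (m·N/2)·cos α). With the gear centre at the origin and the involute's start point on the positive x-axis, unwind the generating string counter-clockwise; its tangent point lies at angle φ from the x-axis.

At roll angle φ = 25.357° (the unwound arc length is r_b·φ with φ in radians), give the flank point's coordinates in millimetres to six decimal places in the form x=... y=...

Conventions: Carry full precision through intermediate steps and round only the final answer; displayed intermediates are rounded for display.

x=9.621861 y=0.249367

class = single-mesh tooth geometry [base-circle involute, m = 1.591, 12T]
pitch radius r_p = m·N/2 = 1.591·12/2 = 9.546000
base radius r_b = r_p·cos α = 9.546000·cos 22.776° = 8.801654
roll angle φ = 25.357° = 0.44256314 rad
x = r_b·(cos φ + φ·sin φ) = 9.621861
y = r_b·(sin φ − φ·cos φ) = 0.249367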